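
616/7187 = 616/7187 = 0.09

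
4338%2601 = 1737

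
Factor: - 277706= - 2^1*11^1*13^1 * 971^1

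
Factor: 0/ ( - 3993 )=0^1 = 0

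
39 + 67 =106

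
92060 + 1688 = 93748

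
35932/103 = 348 + 88/103=348.85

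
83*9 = 747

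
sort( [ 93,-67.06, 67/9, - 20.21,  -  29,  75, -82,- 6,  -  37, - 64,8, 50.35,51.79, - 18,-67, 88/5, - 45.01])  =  [-82, - 67.06 ,-67,-64,-45.01, - 37,  -  29,-20.21, - 18,-6,67/9,8,88/5, 50.35,51.79,75,93] 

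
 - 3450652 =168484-3619136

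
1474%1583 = 1474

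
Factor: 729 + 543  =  1272=2^3*3^1*53^1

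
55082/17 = 3240 + 2/17 = 3240.12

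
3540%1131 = 147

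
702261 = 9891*71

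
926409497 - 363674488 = 562735009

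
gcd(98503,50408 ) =1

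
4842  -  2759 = 2083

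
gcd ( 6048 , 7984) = 16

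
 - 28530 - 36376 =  - 64906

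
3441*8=27528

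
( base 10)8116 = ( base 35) 6lv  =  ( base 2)1111110110100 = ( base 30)90G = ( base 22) ggk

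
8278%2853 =2572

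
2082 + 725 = 2807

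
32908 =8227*4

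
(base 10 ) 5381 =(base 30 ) 5tb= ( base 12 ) 3145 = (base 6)40525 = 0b1010100000101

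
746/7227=746/7227 = 0.10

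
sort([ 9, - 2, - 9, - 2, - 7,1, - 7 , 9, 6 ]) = [ - 9,- 7, - 7, - 2, - 2, 1, 6, 9,9 ]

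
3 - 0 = 3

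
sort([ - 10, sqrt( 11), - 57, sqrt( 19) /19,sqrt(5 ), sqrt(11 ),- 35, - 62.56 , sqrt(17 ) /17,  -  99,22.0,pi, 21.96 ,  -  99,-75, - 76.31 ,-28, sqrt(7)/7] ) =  [ - 99,  -  99, - 76.31,-75,-62.56,  -  57, - 35, - 28, - 10,sqrt( 19 )/19, sqrt( 17)/17, sqrt (7) /7,  sqrt( 5 ), pi,  sqrt(11), sqrt( 11), 21.96, 22.0]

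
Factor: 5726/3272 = 2^( - 2)  *  7^1  =  7/4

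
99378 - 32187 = 67191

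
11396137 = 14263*799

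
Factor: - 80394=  - 2^1*3^1*13399^1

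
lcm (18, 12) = 36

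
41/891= 41/891 = 0.05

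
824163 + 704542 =1528705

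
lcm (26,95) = 2470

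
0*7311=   0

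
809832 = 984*823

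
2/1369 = 2/1369 = 0.00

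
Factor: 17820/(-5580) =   -  3^2 *11^1 * 31^( - 1 ) = - 99/31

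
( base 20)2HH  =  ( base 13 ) 6b0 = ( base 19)33H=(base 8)2205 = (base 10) 1157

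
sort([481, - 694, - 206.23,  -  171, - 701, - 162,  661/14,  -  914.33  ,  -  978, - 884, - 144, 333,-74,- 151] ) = [-978,  -  914.33,  -  884, - 701, -694,  -  206.23,  -  171, -162 , - 151, - 144  ,  -  74,661/14 , 333, 481 ] 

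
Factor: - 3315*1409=-4670835 = -3^1*5^1*13^1*17^1 * 1409^1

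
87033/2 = 87033/2  =  43516.50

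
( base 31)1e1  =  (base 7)4033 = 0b10101110100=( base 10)1396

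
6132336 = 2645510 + 3486826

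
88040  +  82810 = 170850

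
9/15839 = 9/15839 = 0.00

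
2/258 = 1/129 = 0.01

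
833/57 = 14 + 35/57 = 14.61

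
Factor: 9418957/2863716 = 2^ ( - 2)*3^( - 1 )*101^1*167^(-1)*1429^( -1 )*93257^1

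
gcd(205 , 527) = 1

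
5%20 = 5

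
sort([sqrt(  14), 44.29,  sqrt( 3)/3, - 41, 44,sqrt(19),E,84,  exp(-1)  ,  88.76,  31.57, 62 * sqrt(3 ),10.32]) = [ - 41, exp(-1),sqrt(3)/3, E, sqrt( 14), sqrt(19),10.32, 31.57,44,44.29,84 , 88.76, 62*sqrt( 3)] 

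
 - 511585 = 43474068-43985653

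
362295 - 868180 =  - 505885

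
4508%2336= 2172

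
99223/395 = 251 + 78/395  =  251.20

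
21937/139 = 157+ 114/139 = 157.82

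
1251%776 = 475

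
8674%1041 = 346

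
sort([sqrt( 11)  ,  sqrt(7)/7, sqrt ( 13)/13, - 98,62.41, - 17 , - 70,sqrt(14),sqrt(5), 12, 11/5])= [-98, - 70, - 17, sqrt(13)/13, sqrt(7)/7,11/5, sqrt( 5),sqrt(11 ),sqrt( 14 ), 12,  62.41 ] 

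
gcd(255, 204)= 51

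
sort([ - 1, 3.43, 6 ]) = [-1, 3.43, 6]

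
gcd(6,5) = 1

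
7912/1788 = 4 + 190/447  =  4.43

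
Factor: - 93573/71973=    - 10397/7997  =  -  11^( - 1)*37^1*281^1*727^( - 1 ) 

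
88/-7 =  - 13 + 3/7 = -12.57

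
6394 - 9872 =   -  3478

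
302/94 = 151/47 = 3.21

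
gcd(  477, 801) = 9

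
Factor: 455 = 5^1* 7^1*13^1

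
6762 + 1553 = 8315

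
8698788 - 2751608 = 5947180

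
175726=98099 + 77627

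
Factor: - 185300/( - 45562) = 850/209 = 2^1*5^2* 11^(-1)*17^1*  19^(-1)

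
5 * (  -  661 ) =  - 3305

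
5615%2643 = 329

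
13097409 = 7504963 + 5592446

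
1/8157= 1/8157  =  0.00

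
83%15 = 8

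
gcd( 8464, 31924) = 92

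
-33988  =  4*( - 8497) 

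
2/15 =2/15 = 0.13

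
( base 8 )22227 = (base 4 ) 2102113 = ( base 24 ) G67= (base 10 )9367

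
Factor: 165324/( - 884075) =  - 2^2*3^1* 5^( - 2)*23^1*599^1*35363^(-1 ) 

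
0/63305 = 0=0.00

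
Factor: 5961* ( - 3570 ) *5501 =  - 117065515770 = - 2^1*3^2*5^1*7^1*17^1 * 1987^1* 5501^1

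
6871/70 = 98 + 11/70 = 98.16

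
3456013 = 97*35629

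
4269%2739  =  1530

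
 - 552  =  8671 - 9223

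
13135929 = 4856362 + 8279567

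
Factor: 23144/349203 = 2^3*3^(-1)*11^1 * 43^ ( - 1)*263^1*2707^ ( - 1 )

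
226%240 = 226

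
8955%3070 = 2815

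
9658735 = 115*83989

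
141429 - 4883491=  - 4742062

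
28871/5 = 28871/5 = 5774.20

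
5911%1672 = 895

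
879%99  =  87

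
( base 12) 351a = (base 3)22010111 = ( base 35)4TB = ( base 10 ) 5926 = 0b1011100100110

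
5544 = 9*616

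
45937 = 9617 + 36320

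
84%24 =12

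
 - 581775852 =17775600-599551452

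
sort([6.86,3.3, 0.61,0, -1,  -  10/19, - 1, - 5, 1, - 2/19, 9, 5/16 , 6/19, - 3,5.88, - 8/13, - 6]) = [ - 6, - 5,-3, - 1,-1, - 8/13,- 10/19, - 2/19,0, 5/16,6/19,0.61, 1, 3.3, 5.88, 6.86,9]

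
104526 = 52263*2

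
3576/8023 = 3576/8023 = 0.45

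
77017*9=693153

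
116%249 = 116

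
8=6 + 2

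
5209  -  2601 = 2608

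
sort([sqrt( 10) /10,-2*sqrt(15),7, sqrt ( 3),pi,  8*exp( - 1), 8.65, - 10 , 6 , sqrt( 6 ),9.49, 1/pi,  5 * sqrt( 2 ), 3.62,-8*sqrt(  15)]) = [-8*sqrt (15 ), - 10, - 2*sqrt(15 ),sqrt(10)/10, 1/pi , sqrt (3),sqrt ( 6) , 8*exp( - 1),  pi , 3.62,6 , 7,5*sqrt (2), 8.65,9.49]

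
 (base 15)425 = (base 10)935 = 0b1110100111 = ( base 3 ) 1021122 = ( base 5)12220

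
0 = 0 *2033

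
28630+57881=86511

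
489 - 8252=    - 7763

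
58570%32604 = 25966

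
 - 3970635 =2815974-6786609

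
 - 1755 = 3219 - 4974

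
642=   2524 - 1882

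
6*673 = 4038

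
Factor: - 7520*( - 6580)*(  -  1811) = -2^7*5^2*7^1* 47^2*1811^1 = - 89611177600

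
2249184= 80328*28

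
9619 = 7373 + 2246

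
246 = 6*41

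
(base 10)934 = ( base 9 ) 1247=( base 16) 3a6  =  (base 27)17g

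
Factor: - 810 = -2^1 *3^4*5^1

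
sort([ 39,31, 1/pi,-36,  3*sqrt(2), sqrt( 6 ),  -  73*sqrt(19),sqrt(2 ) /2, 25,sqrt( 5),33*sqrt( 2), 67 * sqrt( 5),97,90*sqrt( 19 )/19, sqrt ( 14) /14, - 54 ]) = [-73 * sqrt( 19 ),  -  54,-36, sqrt( 14) /14 , 1/pi , sqrt ( 2)/2,sqrt( 5),  sqrt ( 6 ),3*sqrt( 2),  90 * sqrt(19) /19,25, 31,39,33*sqrt ( 2) , 97, 67 * sqrt( 5) ] 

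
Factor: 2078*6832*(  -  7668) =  - 2^7*3^3*7^1*61^1* 71^1*1039^1 =- 108861798528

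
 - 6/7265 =-6/7265 = - 0.00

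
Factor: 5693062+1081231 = 6774293 = 37^1*183089^1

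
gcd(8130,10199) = 1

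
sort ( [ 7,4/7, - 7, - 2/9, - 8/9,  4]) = [ - 7,-8/9, - 2/9,4/7,4, 7]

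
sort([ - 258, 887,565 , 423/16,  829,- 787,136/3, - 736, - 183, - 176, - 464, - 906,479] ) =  [ -906, - 787, - 736,-464, - 258, - 183,  -  176,423/16,136/3,479,565,829,887 ]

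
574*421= 241654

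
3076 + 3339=6415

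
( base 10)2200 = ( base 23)43f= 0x898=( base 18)6e4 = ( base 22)4c0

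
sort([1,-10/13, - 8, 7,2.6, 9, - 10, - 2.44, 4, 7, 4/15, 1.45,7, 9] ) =[ - 10, - 8 ,-2.44, - 10/13, 4/15,1,1.45, 2.6, 4,7,7, 7, 9, 9 ] 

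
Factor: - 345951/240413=-3^4*43^( - 1)*4271^1*5591^( - 1)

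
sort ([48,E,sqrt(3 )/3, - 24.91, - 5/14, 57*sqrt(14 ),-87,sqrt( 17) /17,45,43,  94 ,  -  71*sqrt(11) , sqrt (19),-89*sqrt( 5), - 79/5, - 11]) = [-71*sqrt(11),-89*sqrt( 5 ), - 87, - 24.91, - 79/5, - 11  ,- 5/14, sqrt( 17 ) /17,sqrt (3 )/3, E, sqrt( 19 ), 43,45,48, 94, 57*sqrt( 14)]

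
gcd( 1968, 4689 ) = 3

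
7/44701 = 7/44701=0.00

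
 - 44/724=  - 1 + 170/181=-0.06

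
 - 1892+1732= -160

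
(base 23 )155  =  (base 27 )O1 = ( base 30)lj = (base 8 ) 1211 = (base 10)649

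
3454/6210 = 1727/3105   =  0.56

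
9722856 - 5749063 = 3973793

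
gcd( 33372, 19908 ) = 36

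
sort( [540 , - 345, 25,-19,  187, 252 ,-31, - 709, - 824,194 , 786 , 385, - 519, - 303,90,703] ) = [ - 824 , - 709,  -  519, - 345,-303, - 31, - 19, 25 , 90,187 , 194, 252, 385, 540, 703, 786] 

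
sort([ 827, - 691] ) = [ - 691, 827]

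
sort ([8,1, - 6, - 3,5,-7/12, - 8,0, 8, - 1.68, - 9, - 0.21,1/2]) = [  -  9, - 8,-6 , - 3, - 1.68, - 7/12,- 0.21,0,1/2,1,5,8,8]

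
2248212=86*26142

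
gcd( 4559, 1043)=1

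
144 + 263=407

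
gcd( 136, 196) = 4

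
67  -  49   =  18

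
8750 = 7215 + 1535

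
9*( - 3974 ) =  - 35766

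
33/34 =33/34 = 0.97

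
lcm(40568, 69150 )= 3042600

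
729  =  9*81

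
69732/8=17433/2= 8716.50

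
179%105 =74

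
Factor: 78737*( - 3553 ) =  - 11^1*17^1*19^1*78737^1=- 279752561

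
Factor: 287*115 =33005  =  5^1*7^1 * 23^1*41^1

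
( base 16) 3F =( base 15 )43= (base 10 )63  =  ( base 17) 3C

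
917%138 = 89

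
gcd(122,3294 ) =122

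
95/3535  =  19/707 = 0.03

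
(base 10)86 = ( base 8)126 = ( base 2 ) 1010110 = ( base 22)3K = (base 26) 38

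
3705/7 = 3705/7 = 529.29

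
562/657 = 562/657=0.86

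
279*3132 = 873828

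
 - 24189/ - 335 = 72 + 69/335  =  72.21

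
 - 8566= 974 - 9540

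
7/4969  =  7/4969  =  0.00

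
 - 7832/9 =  - 7832/9 = - 870.22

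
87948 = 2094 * 42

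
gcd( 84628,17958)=2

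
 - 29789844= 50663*( - 588)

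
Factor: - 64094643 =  - 3^2*809^1*8803^1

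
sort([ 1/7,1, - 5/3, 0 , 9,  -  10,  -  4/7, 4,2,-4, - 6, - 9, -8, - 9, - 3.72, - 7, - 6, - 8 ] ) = [ - 10, -9, - 9, - 8, - 8, - 7, -6, -6,  -  4,  -  3.72 , - 5/3 , - 4/7,0,1/7,1,2,4,9 ] 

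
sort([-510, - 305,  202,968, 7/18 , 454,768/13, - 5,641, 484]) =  [ - 510, - 305, - 5, 7/18, 768/13 , 202,454,484, 641, 968] 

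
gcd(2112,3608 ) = 88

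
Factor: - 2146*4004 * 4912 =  - 2^7*7^1*11^1*13^1*29^1*37^1*307^1 = - 42206772608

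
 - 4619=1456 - 6075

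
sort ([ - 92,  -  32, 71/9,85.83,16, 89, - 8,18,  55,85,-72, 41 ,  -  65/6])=[-92, - 72, -32,-65/6,-8, 71/9, 16, 18, 41, 55, 85 , 85.83,89 ]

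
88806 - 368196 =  - 279390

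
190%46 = 6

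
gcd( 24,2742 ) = 6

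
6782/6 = 1130 + 1/3  =  1130.33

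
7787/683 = 11 + 274/683 = 11.40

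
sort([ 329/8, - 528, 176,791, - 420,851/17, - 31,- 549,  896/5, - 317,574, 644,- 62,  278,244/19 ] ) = [ - 549, - 528, - 420, - 317,  -  62, - 31,244/19,329/8, 851/17 , 176,896/5,278,574, 644,791] 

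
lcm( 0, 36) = 0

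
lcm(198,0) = 0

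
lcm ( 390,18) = 1170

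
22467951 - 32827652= - 10359701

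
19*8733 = 165927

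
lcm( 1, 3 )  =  3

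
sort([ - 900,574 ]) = [ - 900,574]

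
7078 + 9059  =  16137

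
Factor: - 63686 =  - 2^1*7^1*4549^1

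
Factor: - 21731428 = -2^2*5432857^1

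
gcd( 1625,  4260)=5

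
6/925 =6/925 = 0.01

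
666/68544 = 37/3808= 0.01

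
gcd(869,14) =1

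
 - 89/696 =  - 89/696  =  -0.13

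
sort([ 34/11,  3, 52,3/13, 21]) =[ 3/13  ,  3, 34/11, 21, 52] 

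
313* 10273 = 3215449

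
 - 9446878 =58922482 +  - 68369360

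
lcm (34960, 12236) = 244720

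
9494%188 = 94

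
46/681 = 46/681  =  0.07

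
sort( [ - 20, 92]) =[ - 20,92]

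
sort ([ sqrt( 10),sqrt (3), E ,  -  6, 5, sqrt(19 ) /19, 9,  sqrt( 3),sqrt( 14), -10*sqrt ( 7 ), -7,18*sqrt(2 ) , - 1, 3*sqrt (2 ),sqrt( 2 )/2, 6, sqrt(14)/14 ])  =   [ - 10*sqrt( 7), - 7,-6, - 1, sqrt( 19 ) /19 , sqrt ( 14)/14,sqrt(2)/2, sqrt( 3), sqrt( 3) , E,  sqrt( 10 ),sqrt( 14),3*sqrt( 2),5, 6, 9, 18*sqrt (2 )]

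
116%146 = 116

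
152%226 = 152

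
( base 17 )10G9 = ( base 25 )87j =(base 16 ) 144a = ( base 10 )5194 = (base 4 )1101022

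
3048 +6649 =9697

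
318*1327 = 421986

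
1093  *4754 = 5196122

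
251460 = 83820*3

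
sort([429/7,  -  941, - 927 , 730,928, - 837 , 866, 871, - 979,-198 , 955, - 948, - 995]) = [ - 995,-979, - 948 , - 941,  -  927, - 837,-198,  429/7, 730, 866, 871, 928,  955]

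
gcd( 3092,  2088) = 4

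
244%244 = 0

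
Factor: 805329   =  3^3  *  7^1*4261^1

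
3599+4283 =7882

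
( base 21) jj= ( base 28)EQ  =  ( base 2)110100010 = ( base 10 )418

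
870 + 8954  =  9824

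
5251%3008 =2243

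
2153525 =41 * 52525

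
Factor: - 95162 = -2^1*47581^1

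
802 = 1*802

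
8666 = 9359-693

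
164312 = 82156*2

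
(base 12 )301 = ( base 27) G1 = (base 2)110110001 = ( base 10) 433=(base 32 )dh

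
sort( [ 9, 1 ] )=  [1,9 ]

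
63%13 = 11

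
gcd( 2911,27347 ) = 41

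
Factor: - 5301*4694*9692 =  - 2^3*3^2* 19^1 *31^1 *2347^1*2423^1 = - 241165008648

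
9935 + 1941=11876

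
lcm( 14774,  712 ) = 59096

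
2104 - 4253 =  - 2149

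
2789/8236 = 2789/8236= 0.34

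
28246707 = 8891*3177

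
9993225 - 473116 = 9520109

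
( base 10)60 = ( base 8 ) 74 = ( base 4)330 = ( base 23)2E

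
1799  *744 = 1338456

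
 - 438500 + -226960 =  - 665460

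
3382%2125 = 1257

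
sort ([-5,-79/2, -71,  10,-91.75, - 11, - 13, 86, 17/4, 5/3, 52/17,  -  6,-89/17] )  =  [ - 91.75, - 71,-79/2, - 13,-11, - 6, - 89/17, - 5, 5/3 , 52/17, 17/4,  10 , 86 ] 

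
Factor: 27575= 5^2*1103^1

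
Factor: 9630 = 2^1*3^2*5^1 *107^1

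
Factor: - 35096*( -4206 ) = 2^4 * 3^1 * 41^1 * 107^1*701^1 =147613776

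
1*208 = 208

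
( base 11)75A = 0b1110010000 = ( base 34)QS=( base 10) 912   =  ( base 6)4120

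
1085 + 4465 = 5550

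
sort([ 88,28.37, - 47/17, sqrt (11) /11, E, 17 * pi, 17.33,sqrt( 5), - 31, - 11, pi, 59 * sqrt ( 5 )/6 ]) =[ - 31,-11, - 47/17, sqrt(11 ) /11,sqrt( 5 ), E, pi, 17.33, 59*sqrt(5 )/6, 28.37, 17* pi, 88 ]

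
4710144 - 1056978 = 3653166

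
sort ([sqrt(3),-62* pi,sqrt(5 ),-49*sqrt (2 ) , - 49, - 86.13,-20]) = [  -  62 * pi, - 86.13,-49*sqrt(2), - 49, - 20,sqrt( 3), sqrt( 5)]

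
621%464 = 157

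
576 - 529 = 47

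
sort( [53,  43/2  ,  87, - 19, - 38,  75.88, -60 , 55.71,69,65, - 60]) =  [ - 60, - 60, - 38,-19,43/2, 53,55.71 , 65, 69,75.88, 87]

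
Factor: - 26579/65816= - 2^(-3 )* 7^1*19^( - 1)* 433^(-1) * 3797^1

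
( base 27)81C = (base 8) 13357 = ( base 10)5871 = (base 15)1B16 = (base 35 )4rq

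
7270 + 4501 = 11771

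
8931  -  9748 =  - 817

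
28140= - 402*(  -  70) 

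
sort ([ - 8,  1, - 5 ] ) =[ - 8,  -  5,1]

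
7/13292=7/13292=0.00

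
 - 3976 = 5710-9686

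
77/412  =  77/412  =  0.19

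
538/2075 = 538/2075 = 0.26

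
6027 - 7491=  - 1464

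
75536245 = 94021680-18485435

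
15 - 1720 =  - 1705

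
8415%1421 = 1310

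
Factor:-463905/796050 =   -  169/290 = -2^ ( - 1 )*5^ ( - 1 )*13^2*29^(  -  1)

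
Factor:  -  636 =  - 2^2*3^1*53^1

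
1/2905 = 1/2905 = 0.00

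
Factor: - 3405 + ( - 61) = - 3466 = - 2^1*1733^1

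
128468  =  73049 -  - 55419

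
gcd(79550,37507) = 1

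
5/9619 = 5/9619 = 0.00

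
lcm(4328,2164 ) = 4328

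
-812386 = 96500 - 908886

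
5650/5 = 1130 = 1130.00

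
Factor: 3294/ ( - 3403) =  - 2^1*3^3*41^( - 1)*61^1 * 83^(  -  1 ) 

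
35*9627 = 336945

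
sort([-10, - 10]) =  [ - 10 , - 10]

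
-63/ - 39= 1 + 8/13 = 1.62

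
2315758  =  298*7771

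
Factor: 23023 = 7^1*11^1 * 13^1*23^1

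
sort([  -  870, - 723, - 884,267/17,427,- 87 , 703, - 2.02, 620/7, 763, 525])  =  [ - 884, - 870 , - 723, - 87, - 2.02,267/17,620/7 , 427,525,703 , 763]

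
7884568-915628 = 6968940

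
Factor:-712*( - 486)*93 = 32180976 = 2^4* 3^6*31^1*89^1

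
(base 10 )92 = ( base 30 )32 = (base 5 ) 332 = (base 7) 161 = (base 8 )134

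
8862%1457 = 120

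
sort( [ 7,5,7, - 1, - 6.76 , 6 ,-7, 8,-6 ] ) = [ - 7, - 6.76,  -  6,- 1 , 5,  6, 7,7,8 ] 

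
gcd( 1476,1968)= 492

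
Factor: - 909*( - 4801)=4364109= 3^2*101^1*4801^1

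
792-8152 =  - 7360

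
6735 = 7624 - 889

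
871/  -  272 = -871/272 = -  3.20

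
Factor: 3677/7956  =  2^( - 2)*3^( - 2)*13^( - 1)*17^( - 1 ) * 3677^1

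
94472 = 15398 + 79074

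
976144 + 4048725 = 5024869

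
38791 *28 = 1086148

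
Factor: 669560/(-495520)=-881/652 = -2^(-2 )*163^( - 1)*881^1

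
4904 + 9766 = 14670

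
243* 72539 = 17626977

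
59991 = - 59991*( - 1 )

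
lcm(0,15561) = 0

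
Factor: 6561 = 3^8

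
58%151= 58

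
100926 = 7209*14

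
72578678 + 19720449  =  92299127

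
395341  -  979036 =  - 583695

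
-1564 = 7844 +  - 9408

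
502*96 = 48192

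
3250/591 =3250/591 = 5.50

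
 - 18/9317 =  - 1 + 9299/9317=- 0.00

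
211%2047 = 211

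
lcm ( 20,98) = 980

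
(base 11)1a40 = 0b101000011001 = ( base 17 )8G1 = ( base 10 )2585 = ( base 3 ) 10112202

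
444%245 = 199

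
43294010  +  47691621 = 90985631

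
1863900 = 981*1900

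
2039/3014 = 2039/3014 = 0.68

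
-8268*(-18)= 148824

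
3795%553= 477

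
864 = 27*32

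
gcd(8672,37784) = 8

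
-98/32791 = - 98/32791 =-0.00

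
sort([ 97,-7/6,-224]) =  [- 224 , - 7/6,97] 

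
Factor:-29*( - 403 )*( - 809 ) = - 13^1 * 29^1*31^1*809^1= - 9454783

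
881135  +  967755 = 1848890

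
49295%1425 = 845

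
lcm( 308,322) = 7084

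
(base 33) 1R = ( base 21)2I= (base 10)60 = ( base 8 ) 74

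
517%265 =252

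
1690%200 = 90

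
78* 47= 3666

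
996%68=44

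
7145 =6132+1013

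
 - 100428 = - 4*25107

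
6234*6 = 37404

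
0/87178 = 0 = 0.00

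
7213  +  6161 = 13374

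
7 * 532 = 3724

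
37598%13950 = 9698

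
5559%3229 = 2330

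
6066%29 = 5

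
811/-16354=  -811/16354 = - 0.05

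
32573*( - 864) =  - 28143072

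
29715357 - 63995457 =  - 34280100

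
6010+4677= 10687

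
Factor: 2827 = 11^1 * 257^1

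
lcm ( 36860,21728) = 2064160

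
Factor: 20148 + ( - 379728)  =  -2^2*3^1 * 5^1*13^1*461^1 = - 359580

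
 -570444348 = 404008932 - 974453280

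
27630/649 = 27630/649=42.57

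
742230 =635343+106887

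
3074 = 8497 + -5423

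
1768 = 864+904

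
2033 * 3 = 6099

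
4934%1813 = 1308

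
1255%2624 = 1255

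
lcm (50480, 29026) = 1161040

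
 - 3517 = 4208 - 7725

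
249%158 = 91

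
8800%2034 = 664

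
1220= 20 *61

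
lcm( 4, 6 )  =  12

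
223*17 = 3791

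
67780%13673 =13088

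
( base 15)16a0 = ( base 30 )5cf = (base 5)124000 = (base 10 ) 4875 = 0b1001100001011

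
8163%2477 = 732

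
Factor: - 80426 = -2^1*40213^1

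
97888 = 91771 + 6117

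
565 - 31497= -30932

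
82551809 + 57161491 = 139713300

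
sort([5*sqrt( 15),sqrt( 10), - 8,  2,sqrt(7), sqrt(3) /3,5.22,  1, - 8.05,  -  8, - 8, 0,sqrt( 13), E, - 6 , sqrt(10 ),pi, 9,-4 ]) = [ - 8.05, - 8, - 8, - 8, - 6, - 4, 0,sqrt( 3) /3, 1,  2,sqrt( 7), E , pi,sqrt(10),sqrt( 10),sqrt( 13), 5.22, 9, 5* sqrt(15) ]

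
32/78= 16/39  =  0.41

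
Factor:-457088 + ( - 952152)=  - 1409240 = - 2^3*5^1 * 7^2 * 719^1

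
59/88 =59/88=0.67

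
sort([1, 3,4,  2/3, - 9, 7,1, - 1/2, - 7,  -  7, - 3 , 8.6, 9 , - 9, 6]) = [ - 9, - 9, - 7 , - 7, -3, - 1/2, 2/3 , 1, 1,3, 4,6, 7, 8.6, 9]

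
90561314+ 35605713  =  126167027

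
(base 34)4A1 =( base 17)1031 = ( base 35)41u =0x1365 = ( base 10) 4965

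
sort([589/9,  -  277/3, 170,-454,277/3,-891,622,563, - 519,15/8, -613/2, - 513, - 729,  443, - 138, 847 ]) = [ - 891 , - 729,  -  519, - 513 , - 454,  -  613/2, - 138, - 277/3,  15/8, 589/9,277/3,170,443,563 , 622,  847 ] 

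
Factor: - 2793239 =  - 2793239^1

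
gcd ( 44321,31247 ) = 1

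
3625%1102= 319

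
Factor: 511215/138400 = 2^( - 5 )*3^1*5^( - 1) * 197^1 = 591/160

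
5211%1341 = 1188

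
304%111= 82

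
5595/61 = 5595/61 = 91.72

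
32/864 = 1/27 = 0.04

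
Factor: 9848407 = 53^1*185819^1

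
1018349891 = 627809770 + 390540121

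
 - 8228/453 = -19 + 379/453 = - 18.16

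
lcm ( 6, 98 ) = 294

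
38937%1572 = 1209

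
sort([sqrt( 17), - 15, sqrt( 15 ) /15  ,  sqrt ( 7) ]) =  [ - 15,sqrt( 15)/15, sqrt( 7), sqrt( 17 ) ] 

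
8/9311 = 8/9311  =  0.00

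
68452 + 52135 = 120587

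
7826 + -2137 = 5689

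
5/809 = 5/809 = 0.01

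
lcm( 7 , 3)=21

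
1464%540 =384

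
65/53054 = 65/53054 =0.00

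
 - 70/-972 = 35/486 = 0.07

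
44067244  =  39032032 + 5035212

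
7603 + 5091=12694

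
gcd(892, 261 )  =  1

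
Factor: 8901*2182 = 19421982 = 2^1 * 3^2*23^1*43^1*1091^1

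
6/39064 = 3/19532 = 0.00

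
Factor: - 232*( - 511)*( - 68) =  - 2^5 * 7^1*17^1 * 29^1 * 73^1  =  -8061536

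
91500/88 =22875/22 = 1039.77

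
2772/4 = 693 = 693.00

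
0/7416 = 0 = 0.00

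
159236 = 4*39809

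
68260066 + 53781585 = 122041651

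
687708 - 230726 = 456982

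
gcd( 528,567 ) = 3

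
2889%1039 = 811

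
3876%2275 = 1601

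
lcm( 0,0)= 0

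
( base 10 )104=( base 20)54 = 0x68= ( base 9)125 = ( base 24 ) 48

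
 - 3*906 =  - 2718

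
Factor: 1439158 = 2^1* 7^1*102797^1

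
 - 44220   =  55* (-804 )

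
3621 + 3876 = 7497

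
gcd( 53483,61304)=79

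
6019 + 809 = 6828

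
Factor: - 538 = - 2^1*269^1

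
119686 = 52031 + 67655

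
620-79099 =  - 78479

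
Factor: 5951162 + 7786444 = 2^1*3^1*2289601^1  =  13737606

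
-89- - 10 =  - 79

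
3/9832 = 3/9832= 0.00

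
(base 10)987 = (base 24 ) 1h3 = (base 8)1733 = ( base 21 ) 250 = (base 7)2610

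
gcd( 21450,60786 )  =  66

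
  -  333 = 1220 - 1553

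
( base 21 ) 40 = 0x54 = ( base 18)4c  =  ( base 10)84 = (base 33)2i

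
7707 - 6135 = 1572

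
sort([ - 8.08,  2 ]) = [ - 8.08, 2]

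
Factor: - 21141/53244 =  - 27/68 = - 2^( - 2 )*3^3*17^( - 1) 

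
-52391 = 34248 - 86639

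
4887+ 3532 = 8419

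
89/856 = 89/856 = 0.10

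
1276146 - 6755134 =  - 5478988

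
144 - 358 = -214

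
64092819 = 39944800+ 24148019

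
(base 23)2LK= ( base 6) 11121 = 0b11000011001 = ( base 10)1561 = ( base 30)1m1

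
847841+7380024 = 8227865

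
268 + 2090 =2358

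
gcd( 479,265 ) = 1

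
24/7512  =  1/313= 0.00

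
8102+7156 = 15258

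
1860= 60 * 31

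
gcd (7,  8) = 1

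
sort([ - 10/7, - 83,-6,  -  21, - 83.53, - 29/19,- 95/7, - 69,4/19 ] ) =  [ - 83.53 , - 83, - 69, - 21, - 95/7 , - 6, - 29/19, - 10/7,4/19 ] 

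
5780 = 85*68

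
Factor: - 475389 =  - 3^4*5869^1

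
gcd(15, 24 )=3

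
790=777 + 13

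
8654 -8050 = 604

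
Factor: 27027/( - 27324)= - 91/92 = - 2^( - 2)*7^1*13^1*23^( - 1 )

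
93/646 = 93/646 = 0.14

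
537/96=179/32  =  5.59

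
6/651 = 2/217 = 0.01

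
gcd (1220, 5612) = 244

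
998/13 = 76 + 10/13 = 76.77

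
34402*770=26489540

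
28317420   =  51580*549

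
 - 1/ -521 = 1/521 = 0.00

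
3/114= 1/38 = 0.03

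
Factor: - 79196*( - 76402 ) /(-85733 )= - 6050732792/85733 = - 2^3*13^1 * 1523^1*38201^1 *85733^( - 1 ) 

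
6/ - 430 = -1+212/215 = - 0.01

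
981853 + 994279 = 1976132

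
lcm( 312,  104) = 312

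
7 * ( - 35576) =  - 249032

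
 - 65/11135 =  - 13/2227 =-0.01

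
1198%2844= 1198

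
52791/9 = 17597/3 = 5865.67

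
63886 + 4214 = 68100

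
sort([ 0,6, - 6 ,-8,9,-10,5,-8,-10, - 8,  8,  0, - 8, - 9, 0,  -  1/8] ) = [ - 10, - 10, - 9, - 8, - 8,  -  8, - 8, -6,  -  1/8,0 , 0,0,5, 6,8,  9]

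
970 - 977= - 7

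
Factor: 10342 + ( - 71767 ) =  - 61425 = - 3^3* 5^2*7^1*13^1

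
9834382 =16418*599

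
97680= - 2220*( - 44) 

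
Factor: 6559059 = 3^1*13^2*17^1*761^1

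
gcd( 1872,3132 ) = 36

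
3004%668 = 332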